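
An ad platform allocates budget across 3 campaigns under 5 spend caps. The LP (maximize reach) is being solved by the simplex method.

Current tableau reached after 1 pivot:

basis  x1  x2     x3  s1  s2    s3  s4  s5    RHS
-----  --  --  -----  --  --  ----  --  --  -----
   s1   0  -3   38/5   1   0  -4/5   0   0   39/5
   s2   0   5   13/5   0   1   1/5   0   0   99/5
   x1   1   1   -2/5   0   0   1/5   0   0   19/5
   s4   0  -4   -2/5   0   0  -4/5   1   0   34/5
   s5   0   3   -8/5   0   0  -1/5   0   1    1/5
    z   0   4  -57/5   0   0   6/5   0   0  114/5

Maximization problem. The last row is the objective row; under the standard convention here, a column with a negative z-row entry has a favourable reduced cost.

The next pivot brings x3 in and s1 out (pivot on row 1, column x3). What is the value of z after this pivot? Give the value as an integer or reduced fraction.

69/2

Minimum ratio for x3: (39/5)/(38/5) = 39/38.
z changes by −(z-row coeff of x3)·ratio = −(-57/5)·(39/38) = 117/10.
New z = 114/5 + (117/10) = 69/2.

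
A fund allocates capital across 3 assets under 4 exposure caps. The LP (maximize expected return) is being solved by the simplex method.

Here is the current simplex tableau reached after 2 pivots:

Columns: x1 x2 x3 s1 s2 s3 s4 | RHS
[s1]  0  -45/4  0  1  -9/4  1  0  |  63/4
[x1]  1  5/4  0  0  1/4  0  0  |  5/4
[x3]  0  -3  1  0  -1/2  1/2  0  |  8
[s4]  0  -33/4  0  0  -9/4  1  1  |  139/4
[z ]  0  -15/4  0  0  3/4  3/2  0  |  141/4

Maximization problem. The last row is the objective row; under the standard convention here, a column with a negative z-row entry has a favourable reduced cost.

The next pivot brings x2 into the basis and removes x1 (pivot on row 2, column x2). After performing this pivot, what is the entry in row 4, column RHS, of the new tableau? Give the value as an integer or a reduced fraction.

43

Pivot element is row 2, column x2: 5/4.
Normalize row 2: new (row 2, RHS) = (5/4)/(5/4) = 1.
row 4 ← row 4 − (-33/4)·(new row 2): 139/4 − (-33/4)·1 = 43.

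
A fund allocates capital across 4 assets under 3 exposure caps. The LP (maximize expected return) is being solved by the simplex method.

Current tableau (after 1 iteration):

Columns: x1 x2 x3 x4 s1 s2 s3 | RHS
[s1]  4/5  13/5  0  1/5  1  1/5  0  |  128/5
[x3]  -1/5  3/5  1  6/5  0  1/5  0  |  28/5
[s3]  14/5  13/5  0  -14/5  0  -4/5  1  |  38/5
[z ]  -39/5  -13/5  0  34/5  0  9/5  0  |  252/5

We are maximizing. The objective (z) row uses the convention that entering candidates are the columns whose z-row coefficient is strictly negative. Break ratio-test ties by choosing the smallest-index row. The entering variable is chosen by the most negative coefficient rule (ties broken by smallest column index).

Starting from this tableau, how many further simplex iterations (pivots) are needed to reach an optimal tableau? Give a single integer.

pivot: x1 in, s3 out → z = 501/7
pivot: x4 in, x3 out → z = 544/7
pivot: s2 in, x4 out → z = 90
No improving column remains; optimal.

3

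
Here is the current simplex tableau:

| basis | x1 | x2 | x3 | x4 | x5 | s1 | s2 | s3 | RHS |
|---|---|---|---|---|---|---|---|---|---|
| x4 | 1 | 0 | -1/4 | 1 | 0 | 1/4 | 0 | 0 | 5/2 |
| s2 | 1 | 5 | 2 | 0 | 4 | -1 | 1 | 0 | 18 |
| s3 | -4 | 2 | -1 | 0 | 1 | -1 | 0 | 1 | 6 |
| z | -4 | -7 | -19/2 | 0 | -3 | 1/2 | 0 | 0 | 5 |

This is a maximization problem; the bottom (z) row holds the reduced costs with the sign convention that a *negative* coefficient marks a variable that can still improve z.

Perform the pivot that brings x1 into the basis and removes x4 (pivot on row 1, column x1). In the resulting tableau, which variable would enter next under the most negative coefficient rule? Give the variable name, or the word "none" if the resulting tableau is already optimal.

Pivot element 1. New z-row = old z-row − (-4)·(row 1/1).
Updated z-row coefficients: x1: 0, x2: -7, x3: -21/2, x4: 4, x5: -3, s1: 3/2, s2: 0, s3: 0.
The most negative is -21/2 in column x3, so x3 would enter next.

x3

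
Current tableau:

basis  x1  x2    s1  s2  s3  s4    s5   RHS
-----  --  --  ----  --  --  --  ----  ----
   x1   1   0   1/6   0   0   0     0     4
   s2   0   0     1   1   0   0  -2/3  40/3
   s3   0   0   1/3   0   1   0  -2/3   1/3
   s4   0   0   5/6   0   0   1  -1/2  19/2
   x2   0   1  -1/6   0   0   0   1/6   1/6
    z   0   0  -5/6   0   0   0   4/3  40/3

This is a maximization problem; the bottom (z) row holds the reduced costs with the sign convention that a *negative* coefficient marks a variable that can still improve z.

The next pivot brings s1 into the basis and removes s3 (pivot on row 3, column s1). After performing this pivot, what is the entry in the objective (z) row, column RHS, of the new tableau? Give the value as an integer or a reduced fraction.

Pivot element is row 3, column s1: 1/3.
Normalize row 3: new (row 3, RHS) = (1/3)/(1/3) = 1.
z-row ← z-row − (-5/6)·(new row 3): 40/3 − (-5/6)·1 = 85/6.

85/6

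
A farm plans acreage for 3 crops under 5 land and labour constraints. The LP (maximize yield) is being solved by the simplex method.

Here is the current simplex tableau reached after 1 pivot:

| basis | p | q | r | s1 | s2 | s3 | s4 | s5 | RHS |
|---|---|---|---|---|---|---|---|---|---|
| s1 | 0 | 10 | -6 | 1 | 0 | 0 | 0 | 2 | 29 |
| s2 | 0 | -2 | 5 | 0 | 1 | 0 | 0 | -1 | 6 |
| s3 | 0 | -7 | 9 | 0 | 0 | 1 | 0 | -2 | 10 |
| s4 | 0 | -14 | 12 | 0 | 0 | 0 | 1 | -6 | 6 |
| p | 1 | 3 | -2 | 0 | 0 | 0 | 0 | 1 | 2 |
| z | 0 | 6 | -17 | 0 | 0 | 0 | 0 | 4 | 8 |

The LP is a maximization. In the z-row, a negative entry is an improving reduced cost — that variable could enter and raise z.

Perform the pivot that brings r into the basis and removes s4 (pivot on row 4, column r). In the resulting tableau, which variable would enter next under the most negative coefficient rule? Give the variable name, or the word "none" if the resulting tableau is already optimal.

Pivot element 12. New z-row = old z-row − (-17)·(row 4/12).
Updated z-row coefficients: p: 0, q: -83/6, r: 0, s1: 0, s2: 0, s3: 0, s4: 17/12, s5: -9/2.
The most negative is -83/6 in column q, so q would enter next.

q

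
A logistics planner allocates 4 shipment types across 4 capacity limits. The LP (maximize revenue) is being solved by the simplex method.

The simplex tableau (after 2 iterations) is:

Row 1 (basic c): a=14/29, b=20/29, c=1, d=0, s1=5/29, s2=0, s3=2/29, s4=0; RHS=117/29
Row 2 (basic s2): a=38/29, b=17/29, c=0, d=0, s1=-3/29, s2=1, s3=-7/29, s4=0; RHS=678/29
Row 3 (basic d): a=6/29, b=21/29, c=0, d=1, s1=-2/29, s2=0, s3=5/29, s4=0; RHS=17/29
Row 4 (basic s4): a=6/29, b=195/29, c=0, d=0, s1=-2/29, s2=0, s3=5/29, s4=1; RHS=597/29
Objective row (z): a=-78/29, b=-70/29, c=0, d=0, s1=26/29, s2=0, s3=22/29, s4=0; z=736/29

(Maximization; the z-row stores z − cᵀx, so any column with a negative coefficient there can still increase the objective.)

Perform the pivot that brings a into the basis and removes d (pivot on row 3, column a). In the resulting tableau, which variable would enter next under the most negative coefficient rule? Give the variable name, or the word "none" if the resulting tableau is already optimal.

none

Pivot element 6/29. New z-row = old z-row − (-78/29)·(row 3/(6/29)).
Updated z-row coefficients: a: 0, b: 7, c: 0, d: 13, s1: 0, s2: 0, s3: 3, s4: 0.
No coefficient is strictly negative; the tableau after this pivot is optimal.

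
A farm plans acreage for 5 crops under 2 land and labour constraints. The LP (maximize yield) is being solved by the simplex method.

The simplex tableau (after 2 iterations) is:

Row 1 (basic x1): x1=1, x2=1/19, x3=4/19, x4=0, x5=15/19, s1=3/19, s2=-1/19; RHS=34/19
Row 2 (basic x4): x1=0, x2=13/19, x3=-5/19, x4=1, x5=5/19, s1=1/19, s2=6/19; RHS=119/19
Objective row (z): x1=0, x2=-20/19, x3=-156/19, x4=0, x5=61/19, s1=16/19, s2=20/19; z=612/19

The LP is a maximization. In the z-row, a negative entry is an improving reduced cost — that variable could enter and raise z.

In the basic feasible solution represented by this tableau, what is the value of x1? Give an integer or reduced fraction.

34/19

x1 is basic (row 1); its value is the RHS of that row: 34/19.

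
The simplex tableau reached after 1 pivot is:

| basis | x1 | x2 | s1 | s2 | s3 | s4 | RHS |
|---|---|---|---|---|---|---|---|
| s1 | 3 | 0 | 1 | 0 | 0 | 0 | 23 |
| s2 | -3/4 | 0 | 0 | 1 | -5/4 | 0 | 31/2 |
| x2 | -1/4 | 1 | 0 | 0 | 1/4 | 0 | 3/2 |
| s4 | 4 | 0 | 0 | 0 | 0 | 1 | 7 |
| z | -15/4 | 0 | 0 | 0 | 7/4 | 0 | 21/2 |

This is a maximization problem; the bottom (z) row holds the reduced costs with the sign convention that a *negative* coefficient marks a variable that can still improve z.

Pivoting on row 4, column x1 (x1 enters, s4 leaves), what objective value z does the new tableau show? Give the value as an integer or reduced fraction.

273/16

Minimum ratio for x1: 7/4 = 7/4.
z changes by −(z-row coeff of x1)·ratio = −(-15/4)·(7/4) = 105/16.
New z = 21/2 + (105/16) = 273/16.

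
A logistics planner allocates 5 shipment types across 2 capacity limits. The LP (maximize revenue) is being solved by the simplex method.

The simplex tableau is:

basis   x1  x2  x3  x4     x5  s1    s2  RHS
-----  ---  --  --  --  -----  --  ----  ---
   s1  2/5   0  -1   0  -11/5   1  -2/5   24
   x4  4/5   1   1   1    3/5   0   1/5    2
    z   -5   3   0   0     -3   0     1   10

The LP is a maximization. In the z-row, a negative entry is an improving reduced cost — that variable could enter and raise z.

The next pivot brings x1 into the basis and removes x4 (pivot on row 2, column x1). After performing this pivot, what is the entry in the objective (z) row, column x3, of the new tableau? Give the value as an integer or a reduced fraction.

Pivot element is row 2, column x1: 4/5.
Normalize row 2: new (row 2, x3) = 1/(4/5) = 5/4.
z-row ← z-row − (-5)·(new row 2): 0 − (-5)·(5/4) = 25/4.

25/4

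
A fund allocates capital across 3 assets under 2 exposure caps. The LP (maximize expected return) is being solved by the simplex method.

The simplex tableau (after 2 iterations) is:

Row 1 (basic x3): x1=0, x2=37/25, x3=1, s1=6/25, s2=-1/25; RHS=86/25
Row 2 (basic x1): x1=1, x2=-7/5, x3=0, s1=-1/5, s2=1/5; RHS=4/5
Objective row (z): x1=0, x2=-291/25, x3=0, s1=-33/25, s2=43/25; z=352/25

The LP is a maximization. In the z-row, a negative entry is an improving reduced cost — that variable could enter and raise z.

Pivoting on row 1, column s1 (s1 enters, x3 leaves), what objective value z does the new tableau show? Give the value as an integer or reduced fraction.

Minimum ratio for s1: (86/25)/(6/25) = 43/3.
z changes by −(z-row coeff of s1)·ratio = −(-33/25)·(43/3) = 473/25.
New z = 352/25 + (473/25) = 33.

33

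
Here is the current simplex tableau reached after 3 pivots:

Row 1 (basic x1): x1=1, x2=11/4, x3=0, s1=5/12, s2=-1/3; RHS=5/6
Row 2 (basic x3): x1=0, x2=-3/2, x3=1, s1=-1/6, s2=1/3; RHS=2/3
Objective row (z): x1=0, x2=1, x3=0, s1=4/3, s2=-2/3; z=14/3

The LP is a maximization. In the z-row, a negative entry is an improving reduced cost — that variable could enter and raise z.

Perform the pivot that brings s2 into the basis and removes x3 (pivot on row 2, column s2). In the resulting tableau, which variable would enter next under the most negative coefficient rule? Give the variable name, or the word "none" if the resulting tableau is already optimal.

x2

Pivot element 1/3. New z-row = old z-row − (-2/3)·(row 2/(1/3)).
Updated z-row coefficients: x1: 0, x2: -2, x3: 2, s1: 1, s2: 0.
The most negative is -2 in column x2, so x2 would enter next.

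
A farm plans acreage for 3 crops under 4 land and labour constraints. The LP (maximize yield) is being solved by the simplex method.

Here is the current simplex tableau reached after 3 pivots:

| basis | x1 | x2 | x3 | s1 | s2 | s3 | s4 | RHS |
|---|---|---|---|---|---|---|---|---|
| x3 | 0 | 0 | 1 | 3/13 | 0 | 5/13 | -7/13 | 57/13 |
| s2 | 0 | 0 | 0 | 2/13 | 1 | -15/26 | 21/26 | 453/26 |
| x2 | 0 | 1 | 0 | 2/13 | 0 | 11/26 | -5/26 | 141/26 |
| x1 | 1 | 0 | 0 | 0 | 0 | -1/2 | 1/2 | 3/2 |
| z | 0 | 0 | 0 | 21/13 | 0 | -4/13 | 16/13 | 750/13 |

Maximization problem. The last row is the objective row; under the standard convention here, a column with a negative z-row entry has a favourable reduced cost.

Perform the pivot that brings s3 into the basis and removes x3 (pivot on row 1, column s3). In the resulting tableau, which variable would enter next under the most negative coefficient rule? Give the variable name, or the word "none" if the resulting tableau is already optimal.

none

Pivot element 5/13. New z-row = old z-row − (-4/13)·(row 1/(5/13)).
Updated z-row coefficients: x1: 0, x2: 0, x3: 4/5, s1: 9/5, s2: 0, s3: 0, s4: 4/5.
No coefficient is strictly negative; the tableau after this pivot is optimal.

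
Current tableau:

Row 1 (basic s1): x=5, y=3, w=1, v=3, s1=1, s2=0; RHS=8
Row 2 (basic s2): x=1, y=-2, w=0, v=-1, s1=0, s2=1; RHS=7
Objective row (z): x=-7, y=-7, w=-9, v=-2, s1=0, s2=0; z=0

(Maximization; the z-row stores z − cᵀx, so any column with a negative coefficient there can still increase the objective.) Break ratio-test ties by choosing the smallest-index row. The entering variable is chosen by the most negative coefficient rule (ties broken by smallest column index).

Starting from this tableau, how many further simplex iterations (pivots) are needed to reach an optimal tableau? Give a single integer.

1

pivot: w in, s1 out → z = 72
No improving column remains; optimal.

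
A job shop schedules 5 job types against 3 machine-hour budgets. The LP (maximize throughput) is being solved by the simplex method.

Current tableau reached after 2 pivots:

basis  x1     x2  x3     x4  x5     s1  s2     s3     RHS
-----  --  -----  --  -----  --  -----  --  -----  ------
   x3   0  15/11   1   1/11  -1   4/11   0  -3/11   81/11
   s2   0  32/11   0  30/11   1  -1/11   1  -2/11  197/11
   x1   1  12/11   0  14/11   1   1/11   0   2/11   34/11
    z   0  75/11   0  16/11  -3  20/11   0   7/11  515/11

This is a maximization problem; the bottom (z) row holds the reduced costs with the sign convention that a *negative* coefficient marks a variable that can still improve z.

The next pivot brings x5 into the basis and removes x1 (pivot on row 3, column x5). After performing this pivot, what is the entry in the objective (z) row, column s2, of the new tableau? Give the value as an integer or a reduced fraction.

0

Pivot element is row 3, column x5: 1.
Normalize row 3: new (row 3, s2) = 0/1 = 0.
z-row ← z-row − (-3)·(new row 3): 0 − (-3)·0 = 0.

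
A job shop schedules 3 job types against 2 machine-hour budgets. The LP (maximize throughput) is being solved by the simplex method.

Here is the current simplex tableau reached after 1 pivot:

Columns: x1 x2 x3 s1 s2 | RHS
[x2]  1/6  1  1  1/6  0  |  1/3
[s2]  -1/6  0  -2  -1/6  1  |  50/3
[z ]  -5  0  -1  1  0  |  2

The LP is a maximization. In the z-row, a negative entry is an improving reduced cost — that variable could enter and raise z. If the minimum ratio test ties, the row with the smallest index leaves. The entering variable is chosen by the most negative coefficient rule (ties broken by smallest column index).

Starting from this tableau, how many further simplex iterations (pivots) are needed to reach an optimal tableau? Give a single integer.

pivot: x1 in, x2 out → z = 12
No improving column remains; optimal.

1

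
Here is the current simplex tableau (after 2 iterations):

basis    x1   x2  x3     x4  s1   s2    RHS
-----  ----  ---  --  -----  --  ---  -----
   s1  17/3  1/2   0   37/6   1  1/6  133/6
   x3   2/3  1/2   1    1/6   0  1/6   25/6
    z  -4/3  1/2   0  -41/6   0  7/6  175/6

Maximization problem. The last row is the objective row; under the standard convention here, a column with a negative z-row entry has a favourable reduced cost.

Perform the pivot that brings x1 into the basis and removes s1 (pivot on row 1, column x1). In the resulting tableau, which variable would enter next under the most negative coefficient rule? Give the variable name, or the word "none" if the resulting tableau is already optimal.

x4

Pivot element 17/3. New z-row = old z-row − (-4/3)·(row 1/(17/3)).
Updated z-row coefficients: x1: 0, x2: 21/34, x3: 0, x4: -183/34, s1: 4/17, s2: 41/34.
The most negative is -183/34 in column x4, so x4 would enter next.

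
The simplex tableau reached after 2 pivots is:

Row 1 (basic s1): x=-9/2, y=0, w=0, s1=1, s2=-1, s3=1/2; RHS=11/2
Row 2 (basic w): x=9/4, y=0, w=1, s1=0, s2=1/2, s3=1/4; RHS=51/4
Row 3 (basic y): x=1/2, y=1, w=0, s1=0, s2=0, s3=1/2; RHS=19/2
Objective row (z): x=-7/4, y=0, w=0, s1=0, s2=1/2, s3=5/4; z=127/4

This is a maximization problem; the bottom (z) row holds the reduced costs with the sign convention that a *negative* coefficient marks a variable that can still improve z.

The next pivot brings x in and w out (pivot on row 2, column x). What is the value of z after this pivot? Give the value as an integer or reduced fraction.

125/3

Minimum ratio for x: (51/4)/(9/4) = 17/3.
z changes by −(z-row coeff of x)·ratio = −(-7/4)·(17/3) = 119/12.
New z = 127/4 + (119/12) = 125/3.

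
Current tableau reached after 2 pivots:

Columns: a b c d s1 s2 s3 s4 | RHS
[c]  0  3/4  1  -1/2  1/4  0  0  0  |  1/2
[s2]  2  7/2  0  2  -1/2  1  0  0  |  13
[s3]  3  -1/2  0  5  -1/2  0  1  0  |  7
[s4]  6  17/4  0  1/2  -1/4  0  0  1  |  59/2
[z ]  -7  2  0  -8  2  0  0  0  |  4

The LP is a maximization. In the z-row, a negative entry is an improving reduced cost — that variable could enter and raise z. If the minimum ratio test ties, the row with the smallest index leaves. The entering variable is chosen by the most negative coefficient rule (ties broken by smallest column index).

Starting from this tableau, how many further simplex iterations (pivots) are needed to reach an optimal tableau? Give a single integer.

2

pivot: d in, s3 out → z = 76/5
pivot: a in, d out → z = 61/3
No improving column remains; optimal.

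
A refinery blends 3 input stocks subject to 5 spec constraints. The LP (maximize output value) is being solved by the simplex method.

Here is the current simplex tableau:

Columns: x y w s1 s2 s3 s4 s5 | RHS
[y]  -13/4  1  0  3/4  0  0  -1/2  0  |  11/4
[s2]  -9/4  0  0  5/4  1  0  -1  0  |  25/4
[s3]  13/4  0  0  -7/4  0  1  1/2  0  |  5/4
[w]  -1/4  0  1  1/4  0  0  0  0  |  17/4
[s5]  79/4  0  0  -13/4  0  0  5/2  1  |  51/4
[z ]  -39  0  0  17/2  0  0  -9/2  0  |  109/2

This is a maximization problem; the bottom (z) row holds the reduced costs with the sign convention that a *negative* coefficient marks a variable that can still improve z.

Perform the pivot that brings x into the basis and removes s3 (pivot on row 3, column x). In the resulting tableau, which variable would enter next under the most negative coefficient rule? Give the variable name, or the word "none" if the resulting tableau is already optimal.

s1

Pivot element 13/4. New z-row = old z-row − (-39)·(row 3/(13/4)).
Updated z-row coefficients: x: 0, y: 0, w: 0, s1: -25/2, s2: 0, s3: 12, s4: 3/2, s5: 0.
The most negative is -25/2 in column s1, so s1 would enter next.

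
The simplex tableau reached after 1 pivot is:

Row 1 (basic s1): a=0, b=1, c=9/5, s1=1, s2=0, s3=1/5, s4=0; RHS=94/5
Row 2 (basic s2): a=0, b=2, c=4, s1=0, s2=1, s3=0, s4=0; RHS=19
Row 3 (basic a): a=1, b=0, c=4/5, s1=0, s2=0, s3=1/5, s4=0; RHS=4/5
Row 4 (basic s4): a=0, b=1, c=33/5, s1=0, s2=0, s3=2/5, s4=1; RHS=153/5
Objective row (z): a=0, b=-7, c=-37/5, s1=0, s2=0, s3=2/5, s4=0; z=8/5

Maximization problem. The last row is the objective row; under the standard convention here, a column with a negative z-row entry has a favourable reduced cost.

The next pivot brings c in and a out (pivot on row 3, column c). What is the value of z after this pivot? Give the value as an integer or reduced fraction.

Minimum ratio for c: (4/5)/(4/5) = 1.
z changes by −(z-row coeff of c)·ratio = −(-37/5)·1 = 37/5.
New z = 8/5 + (37/5) = 9.

9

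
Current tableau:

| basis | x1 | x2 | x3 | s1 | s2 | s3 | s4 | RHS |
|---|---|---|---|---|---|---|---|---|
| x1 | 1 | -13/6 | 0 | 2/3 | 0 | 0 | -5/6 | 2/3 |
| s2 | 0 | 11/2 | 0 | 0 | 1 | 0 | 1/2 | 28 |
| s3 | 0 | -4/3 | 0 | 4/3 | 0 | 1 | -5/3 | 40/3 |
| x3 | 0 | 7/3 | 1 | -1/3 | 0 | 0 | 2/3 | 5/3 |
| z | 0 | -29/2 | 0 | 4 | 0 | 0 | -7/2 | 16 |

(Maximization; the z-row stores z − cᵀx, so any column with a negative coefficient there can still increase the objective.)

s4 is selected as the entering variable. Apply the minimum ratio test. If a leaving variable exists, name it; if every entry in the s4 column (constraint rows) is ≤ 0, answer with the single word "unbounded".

x3

Ratios: row 1 (x1): entry -5/6 ≤ 0, skip; row 2 (s2): 28/(1/2) = 56; row 3 (s3): entry -5/3 ≤ 0, skip; row 4 (x3): (5/3)/(2/3) = 5/2.
Minimum ratio is in the x3 row, so x3 leaves.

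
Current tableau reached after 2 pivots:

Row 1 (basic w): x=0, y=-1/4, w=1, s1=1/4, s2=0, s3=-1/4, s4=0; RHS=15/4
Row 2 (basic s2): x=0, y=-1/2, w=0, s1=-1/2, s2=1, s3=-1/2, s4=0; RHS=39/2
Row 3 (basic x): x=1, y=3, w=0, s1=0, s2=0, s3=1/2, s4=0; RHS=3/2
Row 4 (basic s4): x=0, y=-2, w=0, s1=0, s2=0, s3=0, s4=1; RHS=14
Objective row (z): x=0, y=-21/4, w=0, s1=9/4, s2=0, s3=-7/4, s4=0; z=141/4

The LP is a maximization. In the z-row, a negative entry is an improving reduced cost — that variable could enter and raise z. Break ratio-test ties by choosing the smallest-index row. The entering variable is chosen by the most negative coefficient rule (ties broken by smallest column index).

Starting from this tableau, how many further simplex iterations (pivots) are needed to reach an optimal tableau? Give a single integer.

2

pivot: y in, x out → z = 303/8
pivot: s3 in, y out → z = 81/2
No improving column remains; optimal.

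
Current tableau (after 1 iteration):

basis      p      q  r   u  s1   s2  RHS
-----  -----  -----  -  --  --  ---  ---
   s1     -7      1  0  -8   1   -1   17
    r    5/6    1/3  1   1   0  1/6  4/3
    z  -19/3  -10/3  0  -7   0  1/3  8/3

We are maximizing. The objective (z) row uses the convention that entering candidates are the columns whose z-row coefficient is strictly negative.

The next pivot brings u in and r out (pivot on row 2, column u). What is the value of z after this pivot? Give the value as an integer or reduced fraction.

12

Minimum ratio for u: (4/3)/1 = 4/3.
z changes by −(z-row coeff of u)·ratio = −(-7)·(4/3) = 28/3.
New z = 8/3 + (28/3) = 12.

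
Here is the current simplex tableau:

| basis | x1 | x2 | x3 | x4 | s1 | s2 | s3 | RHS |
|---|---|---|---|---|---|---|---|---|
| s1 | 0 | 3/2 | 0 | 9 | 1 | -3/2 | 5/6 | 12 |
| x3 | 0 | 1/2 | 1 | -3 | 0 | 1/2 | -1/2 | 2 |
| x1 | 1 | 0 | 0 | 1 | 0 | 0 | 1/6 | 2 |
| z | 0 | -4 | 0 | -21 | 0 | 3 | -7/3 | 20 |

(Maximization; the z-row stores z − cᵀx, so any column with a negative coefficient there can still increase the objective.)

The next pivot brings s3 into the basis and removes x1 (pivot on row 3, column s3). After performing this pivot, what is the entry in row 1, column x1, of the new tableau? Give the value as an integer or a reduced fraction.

-5

Pivot element is row 3, column s3: 1/6.
Normalize row 3: new (row 3, x1) = 1/(1/6) = 6.
row 1 ← row 1 − (5/6)·(new row 3): 0 − (5/6)·6 = -5.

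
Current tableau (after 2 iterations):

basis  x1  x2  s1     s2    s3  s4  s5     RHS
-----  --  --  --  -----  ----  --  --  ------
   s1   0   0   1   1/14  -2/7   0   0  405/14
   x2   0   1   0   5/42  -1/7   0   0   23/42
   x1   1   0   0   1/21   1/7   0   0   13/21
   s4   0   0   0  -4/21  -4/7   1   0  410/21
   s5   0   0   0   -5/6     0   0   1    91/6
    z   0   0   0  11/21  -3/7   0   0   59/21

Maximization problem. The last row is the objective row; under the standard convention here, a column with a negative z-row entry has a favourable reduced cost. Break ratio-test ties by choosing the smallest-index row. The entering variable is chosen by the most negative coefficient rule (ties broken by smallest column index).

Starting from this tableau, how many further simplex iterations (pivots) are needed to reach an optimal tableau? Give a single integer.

pivot: s3 in, x1 out → z = 14/3
No improving column remains; optimal.

1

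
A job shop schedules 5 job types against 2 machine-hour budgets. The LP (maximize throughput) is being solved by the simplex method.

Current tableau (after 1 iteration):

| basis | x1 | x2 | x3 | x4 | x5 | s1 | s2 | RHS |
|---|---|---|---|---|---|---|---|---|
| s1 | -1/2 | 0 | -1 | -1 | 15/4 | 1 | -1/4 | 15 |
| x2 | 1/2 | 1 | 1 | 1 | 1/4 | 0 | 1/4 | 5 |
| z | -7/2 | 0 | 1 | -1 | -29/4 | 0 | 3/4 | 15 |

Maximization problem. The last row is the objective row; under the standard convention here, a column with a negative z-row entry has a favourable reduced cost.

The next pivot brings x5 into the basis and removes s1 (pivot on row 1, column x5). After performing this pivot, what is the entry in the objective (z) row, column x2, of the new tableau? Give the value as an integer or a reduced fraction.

Pivot element is row 1, column x5: 15/4.
Normalize row 1: new (row 1, x2) = 0/(15/4) = 0.
z-row ← z-row − (-29/4)·(new row 1): 0 − (-29/4)·0 = 0.

0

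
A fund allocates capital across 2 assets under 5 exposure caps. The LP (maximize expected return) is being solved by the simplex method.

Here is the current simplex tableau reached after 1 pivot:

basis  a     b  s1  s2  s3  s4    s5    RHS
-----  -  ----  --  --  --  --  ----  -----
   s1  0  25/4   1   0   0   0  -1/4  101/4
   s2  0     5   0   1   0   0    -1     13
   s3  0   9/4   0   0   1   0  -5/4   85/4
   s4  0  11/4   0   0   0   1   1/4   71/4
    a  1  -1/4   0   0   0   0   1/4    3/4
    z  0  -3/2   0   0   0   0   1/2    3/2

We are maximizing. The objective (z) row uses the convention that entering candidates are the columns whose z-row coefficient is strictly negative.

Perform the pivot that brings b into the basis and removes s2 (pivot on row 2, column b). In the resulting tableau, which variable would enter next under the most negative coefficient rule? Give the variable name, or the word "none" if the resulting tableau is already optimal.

Pivot element 5. New z-row = old z-row − (-3/2)·(row 2/5).
Updated z-row coefficients: a: 0, b: 0, s1: 0, s2: 3/10, s3: 0, s4: 0, s5: 1/5.
No coefficient is strictly negative; the tableau after this pivot is optimal.

none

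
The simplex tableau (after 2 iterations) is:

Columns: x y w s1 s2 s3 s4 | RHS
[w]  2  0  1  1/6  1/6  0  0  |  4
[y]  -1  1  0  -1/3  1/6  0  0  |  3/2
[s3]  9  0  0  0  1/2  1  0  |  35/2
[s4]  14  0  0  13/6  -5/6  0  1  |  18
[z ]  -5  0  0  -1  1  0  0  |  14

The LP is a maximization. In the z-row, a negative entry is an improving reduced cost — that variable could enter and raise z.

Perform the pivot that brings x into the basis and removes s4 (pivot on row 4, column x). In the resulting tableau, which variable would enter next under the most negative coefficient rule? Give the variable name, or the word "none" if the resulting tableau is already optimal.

Pivot element 14. New z-row = old z-row − (-5)·(row 4/14).
Updated z-row coefficients: x: 0, y: 0, w: 0, s1: -19/84, s2: 59/84, s3: 0, s4: 5/14.
The most negative is -19/84 in column s1, so s1 would enter next.

s1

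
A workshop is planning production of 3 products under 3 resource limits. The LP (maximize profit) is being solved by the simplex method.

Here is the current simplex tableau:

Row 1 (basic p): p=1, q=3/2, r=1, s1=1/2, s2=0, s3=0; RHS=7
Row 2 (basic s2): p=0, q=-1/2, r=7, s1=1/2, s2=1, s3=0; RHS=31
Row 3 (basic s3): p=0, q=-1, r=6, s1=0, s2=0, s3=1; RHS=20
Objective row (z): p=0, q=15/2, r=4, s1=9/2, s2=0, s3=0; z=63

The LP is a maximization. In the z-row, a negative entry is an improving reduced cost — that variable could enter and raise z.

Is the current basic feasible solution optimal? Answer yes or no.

No objective-row coefficient is strictly negative, so no entering variable exists; the tableau is optimal.

yes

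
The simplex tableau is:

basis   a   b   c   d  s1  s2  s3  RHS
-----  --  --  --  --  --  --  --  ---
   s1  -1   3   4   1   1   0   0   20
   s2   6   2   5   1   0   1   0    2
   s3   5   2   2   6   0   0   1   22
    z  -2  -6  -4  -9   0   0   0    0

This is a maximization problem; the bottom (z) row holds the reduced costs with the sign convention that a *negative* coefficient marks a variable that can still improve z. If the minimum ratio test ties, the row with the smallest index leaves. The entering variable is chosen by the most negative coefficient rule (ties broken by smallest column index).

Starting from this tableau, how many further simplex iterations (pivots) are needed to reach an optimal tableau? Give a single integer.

pivot: d in, s2 out → z = 18
No improving column remains; optimal.

1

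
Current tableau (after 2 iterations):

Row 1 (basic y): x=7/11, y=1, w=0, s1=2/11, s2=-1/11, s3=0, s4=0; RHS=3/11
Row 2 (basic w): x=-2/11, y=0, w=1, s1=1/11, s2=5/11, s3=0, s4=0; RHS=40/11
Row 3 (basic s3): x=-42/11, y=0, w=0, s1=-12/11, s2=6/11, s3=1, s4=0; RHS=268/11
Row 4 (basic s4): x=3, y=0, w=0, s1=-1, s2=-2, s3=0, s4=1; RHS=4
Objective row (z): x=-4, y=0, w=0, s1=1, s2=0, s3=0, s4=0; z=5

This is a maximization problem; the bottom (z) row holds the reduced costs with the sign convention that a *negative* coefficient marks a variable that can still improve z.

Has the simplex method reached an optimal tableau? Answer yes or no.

Column x has objective-row coefficient -4, which is negative; an improving pivot exists, so not yet optimal.

no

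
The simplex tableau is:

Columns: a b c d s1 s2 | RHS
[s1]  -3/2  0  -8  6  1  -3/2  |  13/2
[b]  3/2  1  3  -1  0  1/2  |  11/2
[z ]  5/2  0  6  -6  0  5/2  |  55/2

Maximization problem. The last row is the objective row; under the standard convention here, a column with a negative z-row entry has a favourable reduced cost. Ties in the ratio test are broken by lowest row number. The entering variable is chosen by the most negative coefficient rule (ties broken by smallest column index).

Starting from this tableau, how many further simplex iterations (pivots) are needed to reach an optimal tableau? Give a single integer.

2

pivot: d in, s1 out → z = 34
pivot: c in, b out → z = 419/10
No improving column remains; optimal.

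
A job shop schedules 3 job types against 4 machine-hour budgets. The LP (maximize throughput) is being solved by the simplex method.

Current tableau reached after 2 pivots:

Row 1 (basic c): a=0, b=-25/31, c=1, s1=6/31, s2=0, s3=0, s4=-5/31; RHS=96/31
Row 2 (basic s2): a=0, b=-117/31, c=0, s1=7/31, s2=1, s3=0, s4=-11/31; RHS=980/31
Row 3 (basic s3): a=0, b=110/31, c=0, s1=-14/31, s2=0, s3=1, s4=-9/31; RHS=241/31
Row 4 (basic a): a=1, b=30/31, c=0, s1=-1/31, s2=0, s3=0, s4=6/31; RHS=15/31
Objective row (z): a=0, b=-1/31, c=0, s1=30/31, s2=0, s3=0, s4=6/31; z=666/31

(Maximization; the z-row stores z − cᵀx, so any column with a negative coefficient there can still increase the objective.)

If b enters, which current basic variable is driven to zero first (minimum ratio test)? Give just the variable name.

a

Ratios: row 1 (c): entry -25/31 ≤ 0, skip; row 2 (s2): entry -117/31 ≤ 0, skip; row 3 (s3): (241/31)/(110/31) = 241/110; row 4 (a): (15/31)/(30/31) = 1/2.
Minimum ratio 1/2 is in the a row, so a leaves.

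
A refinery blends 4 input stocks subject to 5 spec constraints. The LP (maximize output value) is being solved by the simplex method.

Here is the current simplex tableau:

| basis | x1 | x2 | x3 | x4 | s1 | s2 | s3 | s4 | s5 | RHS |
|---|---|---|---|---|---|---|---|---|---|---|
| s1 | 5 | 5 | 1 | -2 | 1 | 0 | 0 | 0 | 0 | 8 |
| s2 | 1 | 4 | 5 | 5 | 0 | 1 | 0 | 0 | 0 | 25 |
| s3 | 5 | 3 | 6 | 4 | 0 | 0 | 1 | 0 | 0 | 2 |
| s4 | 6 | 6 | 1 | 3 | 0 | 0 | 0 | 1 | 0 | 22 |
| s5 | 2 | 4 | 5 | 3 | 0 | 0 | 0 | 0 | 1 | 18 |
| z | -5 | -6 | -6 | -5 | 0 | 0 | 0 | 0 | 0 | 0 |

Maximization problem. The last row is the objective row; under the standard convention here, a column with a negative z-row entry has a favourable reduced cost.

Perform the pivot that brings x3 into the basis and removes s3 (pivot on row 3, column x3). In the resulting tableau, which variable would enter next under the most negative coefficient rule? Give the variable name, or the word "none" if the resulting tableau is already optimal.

Pivot element 6. New z-row = old z-row − (-6)·(row 3/6).
Updated z-row coefficients: x1: 0, x2: -3, x3: 0, x4: -1, s1: 0, s2: 0, s3: 1, s4: 0, s5: 0.
The most negative is -3 in column x2, so x2 would enter next.

x2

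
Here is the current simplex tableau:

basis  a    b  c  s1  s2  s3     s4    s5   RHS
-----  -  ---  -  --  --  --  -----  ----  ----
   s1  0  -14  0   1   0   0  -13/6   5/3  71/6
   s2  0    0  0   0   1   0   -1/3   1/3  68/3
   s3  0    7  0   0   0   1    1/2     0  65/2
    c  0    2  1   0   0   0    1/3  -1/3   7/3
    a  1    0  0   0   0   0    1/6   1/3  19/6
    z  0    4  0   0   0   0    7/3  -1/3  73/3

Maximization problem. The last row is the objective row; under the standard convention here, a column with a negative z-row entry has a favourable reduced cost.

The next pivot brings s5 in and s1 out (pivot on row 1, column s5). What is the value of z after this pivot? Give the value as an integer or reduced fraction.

267/10

Minimum ratio for s5: (71/6)/(5/3) = 71/10.
z changes by −(z-row coeff of s5)·ratio = −(-1/3)·(71/10) = 71/30.
New z = 73/3 + (71/30) = 267/10.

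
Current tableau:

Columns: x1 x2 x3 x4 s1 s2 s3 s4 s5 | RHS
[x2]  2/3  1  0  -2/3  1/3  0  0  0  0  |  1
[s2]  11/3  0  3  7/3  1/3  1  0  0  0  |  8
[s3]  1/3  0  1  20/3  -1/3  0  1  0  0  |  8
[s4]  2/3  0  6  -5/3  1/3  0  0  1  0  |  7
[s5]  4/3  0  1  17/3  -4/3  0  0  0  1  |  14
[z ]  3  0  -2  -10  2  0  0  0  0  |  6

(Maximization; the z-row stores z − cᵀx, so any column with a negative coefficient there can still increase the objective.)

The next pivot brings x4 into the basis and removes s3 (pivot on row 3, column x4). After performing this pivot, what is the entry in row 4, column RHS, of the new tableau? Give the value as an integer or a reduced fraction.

Pivot element is row 3, column x4: 20/3.
Normalize row 3: new (row 3, RHS) = 8/(20/3) = 6/5.
row 4 ← row 4 − (-5/3)·(new row 3): 7 − (-5/3)·(6/5) = 9.

9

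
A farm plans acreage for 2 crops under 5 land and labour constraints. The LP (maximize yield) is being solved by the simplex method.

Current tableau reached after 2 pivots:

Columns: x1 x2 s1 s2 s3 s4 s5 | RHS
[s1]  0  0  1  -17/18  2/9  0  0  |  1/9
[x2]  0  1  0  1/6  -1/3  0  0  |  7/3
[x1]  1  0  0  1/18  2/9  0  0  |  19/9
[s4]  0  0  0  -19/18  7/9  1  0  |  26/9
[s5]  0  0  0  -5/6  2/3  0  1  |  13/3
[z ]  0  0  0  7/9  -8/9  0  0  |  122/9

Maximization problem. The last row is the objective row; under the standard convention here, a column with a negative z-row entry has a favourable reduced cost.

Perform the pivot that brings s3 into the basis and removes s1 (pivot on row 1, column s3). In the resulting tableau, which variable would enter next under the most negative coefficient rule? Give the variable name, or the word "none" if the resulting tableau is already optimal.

Pivot element 2/9. New z-row = old z-row − (-8/9)·(row 1/(2/9)).
Updated z-row coefficients: x1: 0, x2: 0, s1: 4, s2: -3, s3: 0, s4: 0, s5: 0.
The most negative is -3 in column s2, so s2 would enter next.

s2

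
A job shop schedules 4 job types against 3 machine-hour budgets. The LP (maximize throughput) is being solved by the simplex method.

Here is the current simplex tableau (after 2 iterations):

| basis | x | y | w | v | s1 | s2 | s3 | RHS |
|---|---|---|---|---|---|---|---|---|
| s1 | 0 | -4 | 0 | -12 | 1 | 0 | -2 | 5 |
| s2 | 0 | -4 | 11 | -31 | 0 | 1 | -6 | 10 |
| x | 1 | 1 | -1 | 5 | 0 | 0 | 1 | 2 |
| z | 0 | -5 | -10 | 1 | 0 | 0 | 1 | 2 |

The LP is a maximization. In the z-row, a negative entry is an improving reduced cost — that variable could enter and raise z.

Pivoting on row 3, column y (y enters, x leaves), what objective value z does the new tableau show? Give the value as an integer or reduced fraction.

Minimum ratio for y: 2/1 = 2.
z changes by −(z-row coeff of y)·ratio = −(-5)·2 = 10.
New z = 2 + 10 = 12.

12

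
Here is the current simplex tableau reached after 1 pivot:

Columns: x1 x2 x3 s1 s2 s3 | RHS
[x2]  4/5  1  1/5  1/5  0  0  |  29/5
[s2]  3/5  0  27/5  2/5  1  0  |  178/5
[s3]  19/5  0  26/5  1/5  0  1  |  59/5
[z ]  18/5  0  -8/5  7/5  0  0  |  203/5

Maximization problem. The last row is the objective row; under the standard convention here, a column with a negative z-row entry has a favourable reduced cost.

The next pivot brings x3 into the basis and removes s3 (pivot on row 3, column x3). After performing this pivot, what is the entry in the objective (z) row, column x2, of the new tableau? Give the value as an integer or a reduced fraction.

0

Pivot element is row 3, column x3: 26/5.
Normalize row 3: new (row 3, x2) = 0/(26/5) = 0.
z-row ← z-row − (-8/5)·(new row 3): 0 − (-8/5)·0 = 0.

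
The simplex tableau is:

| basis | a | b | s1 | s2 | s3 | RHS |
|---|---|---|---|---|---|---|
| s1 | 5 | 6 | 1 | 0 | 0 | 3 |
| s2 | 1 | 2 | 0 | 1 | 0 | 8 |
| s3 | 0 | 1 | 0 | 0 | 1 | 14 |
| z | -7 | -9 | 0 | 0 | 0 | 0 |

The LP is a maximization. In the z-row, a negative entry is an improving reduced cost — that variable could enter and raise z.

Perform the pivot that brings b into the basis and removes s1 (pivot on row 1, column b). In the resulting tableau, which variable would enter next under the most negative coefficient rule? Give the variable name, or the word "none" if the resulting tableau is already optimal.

Pivot element 6. New z-row = old z-row − (-9)·(row 1/6).
Updated z-row coefficients: a: 1/2, b: 0, s1: 3/2, s2: 0, s3: 0.
No coefficient is strictly negative; the tableau after this pivot is optimal.

none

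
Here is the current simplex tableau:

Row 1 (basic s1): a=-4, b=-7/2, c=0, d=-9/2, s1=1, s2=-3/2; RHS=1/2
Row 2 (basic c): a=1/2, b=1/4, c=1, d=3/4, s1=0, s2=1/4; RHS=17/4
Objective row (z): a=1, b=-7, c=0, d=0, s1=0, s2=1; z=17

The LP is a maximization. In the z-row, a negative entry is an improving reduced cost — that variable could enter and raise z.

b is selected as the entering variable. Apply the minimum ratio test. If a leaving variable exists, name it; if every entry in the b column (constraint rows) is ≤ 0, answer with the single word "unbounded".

Ratios: row 1 (s1): entry -7/2 ≤ 0, skip; row 2 (c): (17/4)/(1/4) = 17.
Minimum ratio is in the c row, so c leaves.

c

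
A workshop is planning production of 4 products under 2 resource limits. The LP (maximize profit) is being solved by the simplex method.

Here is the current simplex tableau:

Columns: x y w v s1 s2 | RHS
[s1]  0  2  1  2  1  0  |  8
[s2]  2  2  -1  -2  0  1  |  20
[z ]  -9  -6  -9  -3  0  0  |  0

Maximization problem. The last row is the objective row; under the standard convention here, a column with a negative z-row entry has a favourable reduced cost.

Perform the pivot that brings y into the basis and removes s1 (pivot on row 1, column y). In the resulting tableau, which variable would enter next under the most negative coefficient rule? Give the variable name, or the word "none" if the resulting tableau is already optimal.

x

Pivot element 2. New z-row = old z-row − (-6)·(row 1/2).
Updated z-row coefficients: x: -9, y: 0, w: -6, v: 3, s1: 3, s2: 0.
The most negative is -9 in column x, so x would enter next.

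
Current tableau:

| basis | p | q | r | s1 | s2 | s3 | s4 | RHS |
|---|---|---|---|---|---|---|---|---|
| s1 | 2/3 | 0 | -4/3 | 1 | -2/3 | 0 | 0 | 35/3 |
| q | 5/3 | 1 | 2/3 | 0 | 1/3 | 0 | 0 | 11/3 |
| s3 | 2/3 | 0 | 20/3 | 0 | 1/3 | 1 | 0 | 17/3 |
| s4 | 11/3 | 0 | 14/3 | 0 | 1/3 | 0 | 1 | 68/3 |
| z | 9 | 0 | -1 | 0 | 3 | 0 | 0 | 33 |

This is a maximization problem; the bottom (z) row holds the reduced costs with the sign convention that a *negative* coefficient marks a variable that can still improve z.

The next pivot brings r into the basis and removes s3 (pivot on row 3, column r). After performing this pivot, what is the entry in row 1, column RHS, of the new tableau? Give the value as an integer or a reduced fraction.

64/5

Pivot element is row 3, column r: 20/3.
Normalize row 3: new (row 3, RHS) = (17/3)/(20/3) = 17/20.
row 1 ← row 1 − (-4/3)·(new row 3): 35/3 − (-4/3)·(17/20) = 64/5.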